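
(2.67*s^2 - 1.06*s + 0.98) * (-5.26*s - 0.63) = -14.0442*s^3 + 3.8935*s^2 - 4.487*s - 0.6174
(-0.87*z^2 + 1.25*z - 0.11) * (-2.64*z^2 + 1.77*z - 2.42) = 2.2968*z^4 - 4.8399*z^3 + 4.6083*z^2 - 3.2197*z + 0.2662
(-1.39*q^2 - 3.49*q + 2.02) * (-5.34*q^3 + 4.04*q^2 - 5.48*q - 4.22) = 7.4226*q^5 + 13.021*q^4 - 17.2692*q^3 + 33.1518*q^2 + 3.6582*q - 8.5244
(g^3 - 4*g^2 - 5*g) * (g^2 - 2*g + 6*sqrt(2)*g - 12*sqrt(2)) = g^5 - 6*g^4 + 6*sqrt(2)*g^4 - 36*sqrt(2)*g^3 + 3*g^3 + 10*g^2 + 18*sqrt(2)*g^2 + 60*sqrt(2)*g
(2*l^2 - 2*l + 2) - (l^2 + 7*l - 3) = l^2 - 9*l + 5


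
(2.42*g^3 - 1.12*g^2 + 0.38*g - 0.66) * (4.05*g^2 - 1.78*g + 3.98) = 9.801*g^5 - 8.8436*g^4 + 13.1642*g^3 - 7.807*g^2 + 2.6872*g - 2.6268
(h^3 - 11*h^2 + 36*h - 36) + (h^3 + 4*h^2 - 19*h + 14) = 2*h^3 - 7*h^2 + 17*h - 22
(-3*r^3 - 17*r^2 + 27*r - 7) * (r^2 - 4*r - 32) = -3*r^5 - 5*r^4 + 191*r^3 + 429*r^2 - 836*r + 224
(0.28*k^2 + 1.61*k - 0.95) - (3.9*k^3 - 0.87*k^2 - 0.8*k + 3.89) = -3.9*k^3 + 1.15*k^2 + 2.41*k - 4.84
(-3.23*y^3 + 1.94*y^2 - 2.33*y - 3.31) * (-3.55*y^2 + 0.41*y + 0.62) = 11.4665*y^5 - 8.2113*y^4 + 7.0643*y^3 + 11.998*y^2 - 2.8017*y - 2.0522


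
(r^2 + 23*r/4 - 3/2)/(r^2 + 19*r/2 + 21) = (4*r - 1)/(2*(2*r + 7))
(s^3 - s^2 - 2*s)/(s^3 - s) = (s - 2)/(s - 1)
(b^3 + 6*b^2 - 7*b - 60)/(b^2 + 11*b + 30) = (b^2 + b - 12)/(b + 6)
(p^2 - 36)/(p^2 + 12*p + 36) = (p - 6)/(p + 6)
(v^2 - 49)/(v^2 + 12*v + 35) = (v - 7)/(v + 5)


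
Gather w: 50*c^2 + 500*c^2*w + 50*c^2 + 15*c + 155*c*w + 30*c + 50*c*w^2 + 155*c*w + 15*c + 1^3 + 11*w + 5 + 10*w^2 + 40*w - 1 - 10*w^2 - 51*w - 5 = 100*c^2 + 50*c*w^2 + 60*c + w*(500*c^2 + 310*c)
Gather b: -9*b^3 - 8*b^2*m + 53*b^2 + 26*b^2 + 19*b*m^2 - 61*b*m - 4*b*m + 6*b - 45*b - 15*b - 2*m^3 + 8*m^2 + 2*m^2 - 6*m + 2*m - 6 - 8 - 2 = -9*b^3 + b^2*(79 - 8*m) + b*(19*m^2 - 65*m - 54) - 2*m^3 + 10*m^2 - 4*m - 16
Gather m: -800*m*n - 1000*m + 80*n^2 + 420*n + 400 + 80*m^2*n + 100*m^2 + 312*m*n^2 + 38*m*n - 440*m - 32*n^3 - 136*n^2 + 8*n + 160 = m^2*(80*n + 100) + m*(312*n^2 - 762*n - 1440) - 32*n^3 - 56*n^2 + 428*n + 560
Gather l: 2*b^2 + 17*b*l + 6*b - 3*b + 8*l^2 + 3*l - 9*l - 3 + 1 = 2*b^2 + 3*b + 8*l^2 + l*(17*b - 6) - 2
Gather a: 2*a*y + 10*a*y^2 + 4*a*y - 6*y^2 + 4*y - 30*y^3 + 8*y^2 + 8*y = a*(10*y^2 + 6*y) - 30*y^3 + 2*y^2 + 12*y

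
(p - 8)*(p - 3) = p^2 - 11*p + 24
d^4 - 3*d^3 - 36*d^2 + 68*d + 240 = (d - 6)*(d - 4)*(d + 2)*(d + 5)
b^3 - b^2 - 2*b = b*(b - 2)*(b + 1)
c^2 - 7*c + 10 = (c - 5)*(c - 2)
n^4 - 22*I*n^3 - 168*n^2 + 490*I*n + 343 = (n - 7*I)^3*(n - I)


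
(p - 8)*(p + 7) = p^2 - p - 56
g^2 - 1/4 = (g - 1/2)*(g + 1/2)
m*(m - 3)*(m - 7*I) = m^3 - 3*m^2 - 7*I*m^2 + 21*I*m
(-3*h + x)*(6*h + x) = -18*h^2 + 3*h*x + x^2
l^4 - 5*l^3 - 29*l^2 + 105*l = l*(l - 7)*(l - 3)*(l + 5)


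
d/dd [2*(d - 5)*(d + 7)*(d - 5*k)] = 6*d^2 - 20*d*k + 8*d - 20*k - 70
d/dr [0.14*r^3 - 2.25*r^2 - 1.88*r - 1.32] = 0.42*r^2 - 4.5*r - 1.88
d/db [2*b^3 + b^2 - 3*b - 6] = 6*b^2 + 2*b - 3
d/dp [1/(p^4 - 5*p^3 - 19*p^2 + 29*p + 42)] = (-4*p^3 + 15*p^2 + 38*p - 29)/(p^4 - 5*p^3 - 19*p^2 + 29*p + 42)^2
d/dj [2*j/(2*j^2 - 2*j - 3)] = 2*(-2*j^2 - 3)/(4*j^4 - 8*j^3 - 8*j^2 + 12*j + 9)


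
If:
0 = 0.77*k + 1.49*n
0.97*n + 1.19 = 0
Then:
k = 2.37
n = -1.23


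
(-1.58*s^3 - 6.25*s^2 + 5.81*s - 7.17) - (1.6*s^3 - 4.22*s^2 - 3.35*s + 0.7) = -3.18*s^3 - 2.03*s^2 + 9.16*s - 7.87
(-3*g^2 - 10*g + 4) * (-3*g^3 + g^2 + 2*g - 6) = 9*g^5 + 27*g^4 - 28*g^3 + 2*g^2 + 68*g - 24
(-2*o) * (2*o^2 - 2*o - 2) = -4*o^3 + 4*o^2 + 4*o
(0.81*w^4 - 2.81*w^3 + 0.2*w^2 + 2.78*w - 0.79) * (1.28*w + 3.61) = 1.0368*w^5 - 0.6727*w^4 - 9.8881*w^3 + 4.2804*w^2 + 9.0246*w - 2.8519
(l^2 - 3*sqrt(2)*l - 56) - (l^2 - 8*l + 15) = -3*sqrt(2)*l + 8*l - 71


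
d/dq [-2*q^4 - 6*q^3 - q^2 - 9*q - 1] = -8*q^3 - 18*q^2 - 2*q - 9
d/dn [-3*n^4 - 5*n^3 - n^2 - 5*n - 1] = -12*n^3 - 15*n^2 - 2*n - 5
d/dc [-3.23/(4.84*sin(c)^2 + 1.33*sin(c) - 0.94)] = (31.2664*sin(c) + 4.2959)*cos(c)/(4.84*sin(c)^2 + 1.33*sin(c) - 0.94)^2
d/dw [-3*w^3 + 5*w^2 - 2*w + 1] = -9*w^2 + 10*w - 2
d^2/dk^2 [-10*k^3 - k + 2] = -60*k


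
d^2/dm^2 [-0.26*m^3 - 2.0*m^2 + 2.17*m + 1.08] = -1.56*m - 4.0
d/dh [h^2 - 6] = 2*h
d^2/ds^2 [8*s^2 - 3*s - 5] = 16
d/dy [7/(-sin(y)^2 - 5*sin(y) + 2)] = 7*(2*sin(y) + 5)*cos(y)/(sin(y)^2 + 5*sin(y) - 2)^2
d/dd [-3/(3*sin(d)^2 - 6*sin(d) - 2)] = 18*(sin(d) - 1)*cos(d)/(-3*sin(d)^2 + 6*sin(d) + 2)^2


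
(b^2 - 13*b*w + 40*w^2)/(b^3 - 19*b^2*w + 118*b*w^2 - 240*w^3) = 1/(b - 6*w)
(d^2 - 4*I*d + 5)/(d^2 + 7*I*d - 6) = (d - 5*I)/(d + 6*I)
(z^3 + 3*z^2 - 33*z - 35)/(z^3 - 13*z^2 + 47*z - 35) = (z^2 + 8*z + 7)/(z^2 - 8*z + 7)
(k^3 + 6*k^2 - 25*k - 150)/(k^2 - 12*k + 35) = (k^2 + 11*k + 30)/(k - 7)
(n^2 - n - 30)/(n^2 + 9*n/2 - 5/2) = 2*(n - 6)/(2*n - 1)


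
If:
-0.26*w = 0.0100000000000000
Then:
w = -0.04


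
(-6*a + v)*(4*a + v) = -24*a^2 - 2*a*v + v^2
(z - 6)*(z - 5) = z^2 - 11*z + 30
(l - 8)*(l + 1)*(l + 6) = l^3 - l^2 - 50*l - 48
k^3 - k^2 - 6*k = k*(k - 3)*(k + 2)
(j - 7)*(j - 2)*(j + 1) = j^3 - 8*j^2 + 5*j + 14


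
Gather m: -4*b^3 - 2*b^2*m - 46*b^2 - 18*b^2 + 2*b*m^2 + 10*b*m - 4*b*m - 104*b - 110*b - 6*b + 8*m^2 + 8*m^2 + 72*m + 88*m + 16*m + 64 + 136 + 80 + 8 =-4*b^3 - 64*b^2 - 220*b + m^2*(2*b + 16) + m*(-2*b^2 + 6*b + 176) + 288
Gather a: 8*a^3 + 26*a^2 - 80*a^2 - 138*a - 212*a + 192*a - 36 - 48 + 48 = 8*a^3 - 54*a^2 - 158*a - 36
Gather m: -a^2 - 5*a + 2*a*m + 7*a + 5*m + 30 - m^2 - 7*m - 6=-a^2 + 2*a - m^2 + m*(2*a - 2) + 24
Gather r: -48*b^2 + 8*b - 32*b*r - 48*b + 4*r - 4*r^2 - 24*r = -48*b^2 - 40*b - 4*r^2 + r*(-32*b - 20)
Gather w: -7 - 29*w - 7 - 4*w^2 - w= -4*w^2 - 30*w - 14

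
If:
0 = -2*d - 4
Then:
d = -2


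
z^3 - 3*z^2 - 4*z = z*(z - 4)*(z + 1)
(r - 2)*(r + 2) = r^2 - 4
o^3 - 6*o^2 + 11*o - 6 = (o - 3)*(o - 2)*(o - 1)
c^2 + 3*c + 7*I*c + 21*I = (c + 3)*(c + 7*I)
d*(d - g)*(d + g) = d^3 - d*g^2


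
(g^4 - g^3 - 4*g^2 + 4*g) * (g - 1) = g^5 - 2*g^4 - 3*g^3 + 8*g^2 - 4*g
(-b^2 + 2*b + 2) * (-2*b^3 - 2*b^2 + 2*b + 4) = 2*b^5 - 2*b^4 - 10*b^3 - 4*b^2 + 12*b + 8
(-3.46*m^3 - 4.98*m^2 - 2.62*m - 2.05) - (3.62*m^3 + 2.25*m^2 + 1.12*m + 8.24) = -7.08*m^3 - 7.23*m^2 - 3.74*m - 10.29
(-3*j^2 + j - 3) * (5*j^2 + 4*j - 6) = -15*j^4 - 7*j^3 + 7*j^2 - 18*j + 18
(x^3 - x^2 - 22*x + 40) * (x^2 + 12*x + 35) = x^5 + 11*x^4 + x^3 - 259*x^2 - 290*x + 1400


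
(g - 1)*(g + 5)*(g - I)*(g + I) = g^4 + 4*g^3 - 4*g^2 + 4*g - 5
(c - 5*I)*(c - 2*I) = c^2 - 7*I*c - 10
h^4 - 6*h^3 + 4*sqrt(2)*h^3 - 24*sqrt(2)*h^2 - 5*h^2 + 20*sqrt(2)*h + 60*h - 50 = (h - 5)*(h - 1)*(h - sqrt(2))*(h + 5*sqrt(2))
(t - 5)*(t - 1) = t^2 - 6*t + 5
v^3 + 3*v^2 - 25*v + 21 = (v - 3)*(v - 1)*(v + 7)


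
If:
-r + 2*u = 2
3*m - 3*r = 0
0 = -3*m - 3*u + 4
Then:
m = 2/9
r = 2/9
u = 10/9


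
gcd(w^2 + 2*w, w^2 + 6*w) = w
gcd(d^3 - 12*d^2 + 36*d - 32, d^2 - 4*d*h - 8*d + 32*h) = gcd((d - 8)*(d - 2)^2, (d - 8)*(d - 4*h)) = d - 8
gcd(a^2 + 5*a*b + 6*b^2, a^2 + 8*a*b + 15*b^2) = a + 3*b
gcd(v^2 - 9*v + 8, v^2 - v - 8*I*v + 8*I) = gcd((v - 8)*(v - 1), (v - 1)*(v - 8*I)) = v - 1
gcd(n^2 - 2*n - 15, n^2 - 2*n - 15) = n^2 - 2*n - 15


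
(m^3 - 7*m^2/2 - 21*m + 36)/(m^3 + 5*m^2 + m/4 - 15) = 2*(m - 6)/(2*m + 5)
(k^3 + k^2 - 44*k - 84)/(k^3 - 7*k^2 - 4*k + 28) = (k + 6)/(k - 2)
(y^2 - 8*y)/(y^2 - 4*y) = (y - 8)/(y - 4)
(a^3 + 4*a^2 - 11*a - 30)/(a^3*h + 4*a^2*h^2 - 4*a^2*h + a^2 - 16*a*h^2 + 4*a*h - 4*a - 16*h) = (a^3 + 4*a^2 - 11*a - 30)/(a^3*h + 4*a^2*h^2 - 4*a^2*h + a^2 - 16*a*h^2 + 4*a*h - 4*a - 16*h)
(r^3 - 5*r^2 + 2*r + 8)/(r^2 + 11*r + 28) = (r^3 - 5*r^2 + 2*r + 8)/(r^2 + 11*r + 28)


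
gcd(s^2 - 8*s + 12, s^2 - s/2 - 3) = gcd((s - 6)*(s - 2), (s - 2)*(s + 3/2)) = s - 2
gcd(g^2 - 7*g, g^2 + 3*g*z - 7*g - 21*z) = g - 7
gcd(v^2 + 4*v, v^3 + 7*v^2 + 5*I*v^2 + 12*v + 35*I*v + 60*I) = v + 4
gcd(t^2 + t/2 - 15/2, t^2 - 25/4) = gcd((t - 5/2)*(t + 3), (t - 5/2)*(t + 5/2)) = t - 5/2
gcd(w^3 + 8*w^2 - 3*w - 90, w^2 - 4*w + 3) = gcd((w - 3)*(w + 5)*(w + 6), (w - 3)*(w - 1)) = w - 3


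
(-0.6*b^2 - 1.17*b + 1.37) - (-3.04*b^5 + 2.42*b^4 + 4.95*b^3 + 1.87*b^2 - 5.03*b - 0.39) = 3.04*b^5 - 2.42*b^4 - 4.95*b^3 - 2.47*b^2 + 3.86*b + 1.76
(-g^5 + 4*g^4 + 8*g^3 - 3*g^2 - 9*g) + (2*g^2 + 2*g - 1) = -g^5 + 4*g^4 + 8*g^3 - g^2 - 7*g - 1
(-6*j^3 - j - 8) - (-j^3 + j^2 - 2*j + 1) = -5*j^3 - j^2 + j - 9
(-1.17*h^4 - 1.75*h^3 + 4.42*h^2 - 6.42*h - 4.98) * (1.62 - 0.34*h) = 0.3978*h^5 - 1.3004*h^4 - 4.3378*h^3 + 9.3432*h^2 - 8.7072*h - 8.0676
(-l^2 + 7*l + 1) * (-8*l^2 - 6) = 8*l^4 - 56*l^3 - 2*l^2 - 42*l - 6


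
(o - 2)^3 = o^3 - 6*o^2 + 12*o - 8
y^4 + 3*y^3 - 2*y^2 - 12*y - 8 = (y - 2)*(y + 1)*(y + 2)^2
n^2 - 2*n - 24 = (n - 6)*(n + 4)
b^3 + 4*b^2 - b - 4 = (b - 1)*(b + 1)*(b + 4)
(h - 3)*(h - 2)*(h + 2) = h^3 - 3*h^2 - 4*h + 12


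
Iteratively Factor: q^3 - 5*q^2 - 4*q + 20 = (q + 2)*(q^2 - 7*q + 10) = (q - 5)*(q + 2)*(q - 2)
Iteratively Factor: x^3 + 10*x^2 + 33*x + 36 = (x + 4)*(x^2 + 6*x + 9) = (x + 3)*(x + 4)*(x + 3)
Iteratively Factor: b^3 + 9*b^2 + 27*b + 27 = (b + 3)*(b^2 + 6*b + 9) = (b + 3)^2*(b + 3)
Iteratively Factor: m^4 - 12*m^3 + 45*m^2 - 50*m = (m - 5)*(m^3 - 7*m^2 + 10*m) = (m - 5)*(m - 2)*(m^2 - 5*m) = (m - 5)^2*(m - 2)*(m)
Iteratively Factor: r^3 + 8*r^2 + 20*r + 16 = (r + 4)*(r^2 + 4*r + 4) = (r + 2)*(r + 4)*(r + 2)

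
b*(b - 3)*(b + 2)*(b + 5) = b^4 + 4*b^3 - 11*b^2 - 30*b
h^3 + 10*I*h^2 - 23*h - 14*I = (h + I)*(h + 2*I)*(h + 7*I)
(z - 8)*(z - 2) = z^2 - 10*z + 16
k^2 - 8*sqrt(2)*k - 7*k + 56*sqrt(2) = (k - 7)*(k - 8*sqrt(2))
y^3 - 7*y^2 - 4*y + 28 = (y - 7)*(y - 2)*(y + 2)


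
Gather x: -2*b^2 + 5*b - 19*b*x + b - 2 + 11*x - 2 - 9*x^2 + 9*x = -2*b^2 + 6*b - 9*x^2 + x*(20 - 19*b) - 4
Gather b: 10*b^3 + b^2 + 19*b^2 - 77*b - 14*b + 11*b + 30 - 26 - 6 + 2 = 10*b^3 + 20*b^2 - 80*b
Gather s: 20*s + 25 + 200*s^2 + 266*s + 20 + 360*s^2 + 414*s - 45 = 560*s^2 + 700*s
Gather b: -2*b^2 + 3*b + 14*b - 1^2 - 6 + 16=-2*b^2 + 17*b + 9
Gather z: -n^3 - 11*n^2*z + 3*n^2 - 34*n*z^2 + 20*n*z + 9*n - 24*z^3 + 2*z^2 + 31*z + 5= -n^3 + 3*n^2 + 9*n - 24*z^3 + z^2*(2 - 34*n) + z*(-11*n^2 + 20*n + 31) + 5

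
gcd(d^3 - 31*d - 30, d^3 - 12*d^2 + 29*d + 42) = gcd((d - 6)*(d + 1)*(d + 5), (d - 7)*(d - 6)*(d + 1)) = d^2 - 5*d - 6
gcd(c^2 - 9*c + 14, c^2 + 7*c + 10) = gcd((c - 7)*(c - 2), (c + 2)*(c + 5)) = 1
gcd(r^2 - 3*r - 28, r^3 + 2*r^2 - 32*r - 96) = r + 4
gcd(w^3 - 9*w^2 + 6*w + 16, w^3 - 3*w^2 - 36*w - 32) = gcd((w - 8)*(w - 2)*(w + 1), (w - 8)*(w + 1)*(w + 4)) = w^2 - 7*w - 8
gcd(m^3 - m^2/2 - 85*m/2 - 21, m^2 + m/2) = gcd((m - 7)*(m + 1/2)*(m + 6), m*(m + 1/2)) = m + 1/2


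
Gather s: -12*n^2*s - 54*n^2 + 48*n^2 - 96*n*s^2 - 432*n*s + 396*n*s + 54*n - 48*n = -6*n^2 - 96*n*s^2 + 6*n + s*(-12*n^2 - 36*n)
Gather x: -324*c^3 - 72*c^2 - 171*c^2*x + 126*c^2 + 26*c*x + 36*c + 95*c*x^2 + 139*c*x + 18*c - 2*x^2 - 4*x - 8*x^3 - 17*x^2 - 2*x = -324*c^3 + 54*c^2 + 54*c - 8*x^3 + x^2*(95*c - 19) + x*(-171*c^2 + 165*c - 6)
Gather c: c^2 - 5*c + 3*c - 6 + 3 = c^2 - 2*c - 3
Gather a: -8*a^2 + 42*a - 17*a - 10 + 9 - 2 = -8*a^2 + 25*a - 3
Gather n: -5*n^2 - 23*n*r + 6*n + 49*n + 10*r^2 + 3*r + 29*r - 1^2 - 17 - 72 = -5*n^2 + n*(55 - 23*r) + 10*r^2 + 32*r - 90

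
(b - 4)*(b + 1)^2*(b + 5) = b^4 + 3*b^3 - 17*b^2 - 39*b - 20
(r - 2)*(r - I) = r^2 - 2*r - I*r + 2*I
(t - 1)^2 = t^2 - 2*t + 1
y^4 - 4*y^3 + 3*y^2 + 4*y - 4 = (y - 2)^2*(y - 1)*(y + 1)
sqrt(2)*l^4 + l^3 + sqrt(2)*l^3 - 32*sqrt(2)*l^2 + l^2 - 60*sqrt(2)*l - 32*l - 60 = (l - 6)*(l + 2)*(l + 5)*(sqrt(2)*l + 1)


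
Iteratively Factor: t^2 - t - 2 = (t - 2)*(t + 1)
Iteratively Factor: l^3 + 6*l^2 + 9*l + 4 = (l + 4)*(l^2 + 2*l + 1) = (l + 1)*(l + 4)*(l + 1)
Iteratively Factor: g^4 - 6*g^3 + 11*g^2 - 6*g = (g - 3)*(g^3 - 3*g^2 + 2*g) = (g - 3)*(g - 1)*(g^2 - 2*g) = (g - 3)*(g - 2)*(g - 1)*(g)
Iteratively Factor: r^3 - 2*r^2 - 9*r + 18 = (r - 3)*(r^2 + r - 6) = (r - 3)*(r - 2)*(r + 3)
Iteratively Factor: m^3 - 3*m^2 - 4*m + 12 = (m - 3)*(m^2 - 4) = (m - 3)*(m - 2)*(m + 2)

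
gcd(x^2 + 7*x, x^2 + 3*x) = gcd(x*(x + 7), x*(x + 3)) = x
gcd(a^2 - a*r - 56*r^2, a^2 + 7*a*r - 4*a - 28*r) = a + 7*r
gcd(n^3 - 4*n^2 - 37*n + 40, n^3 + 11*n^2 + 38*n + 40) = n + 5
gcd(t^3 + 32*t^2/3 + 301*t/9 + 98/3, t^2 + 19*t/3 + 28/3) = t + 7/3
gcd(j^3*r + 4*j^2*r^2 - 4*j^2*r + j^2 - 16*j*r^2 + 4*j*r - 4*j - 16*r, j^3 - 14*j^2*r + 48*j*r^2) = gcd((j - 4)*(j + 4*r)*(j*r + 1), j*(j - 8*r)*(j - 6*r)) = 1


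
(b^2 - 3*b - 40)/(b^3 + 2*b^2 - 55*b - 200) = 1/(b + 5)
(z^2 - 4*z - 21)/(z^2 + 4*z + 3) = (z - 7)/(z + 1)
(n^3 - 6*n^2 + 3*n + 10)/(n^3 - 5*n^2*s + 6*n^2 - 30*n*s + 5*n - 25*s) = (-n^2 + 7*n - 10)/(-n^2 + 5*n*s - 5*n + 25*s)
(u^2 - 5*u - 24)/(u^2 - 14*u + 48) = (u + 3)/(u - 6)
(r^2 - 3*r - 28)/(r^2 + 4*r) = (r - 7)/r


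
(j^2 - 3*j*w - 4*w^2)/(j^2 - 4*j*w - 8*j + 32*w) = (j + w)/(j - 8)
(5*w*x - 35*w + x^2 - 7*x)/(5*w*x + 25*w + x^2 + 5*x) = (x - 7)/(x + 5)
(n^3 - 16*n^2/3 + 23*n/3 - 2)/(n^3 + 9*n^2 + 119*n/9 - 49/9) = 3*(n^2 - 5*n + 6)/(3*n^2 + 28*n + 49)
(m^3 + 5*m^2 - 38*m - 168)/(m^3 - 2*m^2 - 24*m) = (m + 7)/m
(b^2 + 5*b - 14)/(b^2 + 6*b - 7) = (b - 2)/(b - 1)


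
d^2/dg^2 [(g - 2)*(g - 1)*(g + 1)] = 6*g - 4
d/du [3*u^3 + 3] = 9*u^2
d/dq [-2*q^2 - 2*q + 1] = -4*q - 2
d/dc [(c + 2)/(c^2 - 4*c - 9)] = (c^2 - 4*c - 2*(c - 2)*(c + 2) - 9)/(-c^2 + 4*c + 9)^2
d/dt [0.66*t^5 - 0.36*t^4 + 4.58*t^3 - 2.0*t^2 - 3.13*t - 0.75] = 3.3*t^4 - 1.44*t^3 + 13.74*t^2 - 4.0*t - 3.13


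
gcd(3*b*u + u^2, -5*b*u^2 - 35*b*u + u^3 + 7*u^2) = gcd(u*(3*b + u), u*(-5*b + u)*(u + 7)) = u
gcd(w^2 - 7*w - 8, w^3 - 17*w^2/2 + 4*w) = w - 8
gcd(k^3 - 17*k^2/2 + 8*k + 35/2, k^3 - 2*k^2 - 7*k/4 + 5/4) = k^2 - 3*k/2 - 5/2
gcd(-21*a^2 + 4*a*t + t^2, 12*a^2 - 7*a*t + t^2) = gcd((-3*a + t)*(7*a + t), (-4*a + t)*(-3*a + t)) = -3*a + t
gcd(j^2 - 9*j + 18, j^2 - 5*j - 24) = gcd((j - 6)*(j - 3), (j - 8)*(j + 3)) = 1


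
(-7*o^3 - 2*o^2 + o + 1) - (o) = -7*o^3 - 2*o^2 + 1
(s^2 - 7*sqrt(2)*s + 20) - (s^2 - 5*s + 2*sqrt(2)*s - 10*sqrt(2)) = -9*sqrt(2)*s + 5*s + 10*sqrt(2) + 20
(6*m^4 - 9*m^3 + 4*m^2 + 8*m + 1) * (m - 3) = 6*m^5 - 27*m^4 + 31*m^3 - 4*m^2 - 23*m - 3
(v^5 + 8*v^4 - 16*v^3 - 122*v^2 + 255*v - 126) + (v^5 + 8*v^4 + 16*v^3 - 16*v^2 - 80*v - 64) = 2*v^5 + 16*v^4 - 138*v^2 + 175*v - 190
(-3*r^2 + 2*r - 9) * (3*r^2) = -9*r^4 + 6*r^3 - 27*r^2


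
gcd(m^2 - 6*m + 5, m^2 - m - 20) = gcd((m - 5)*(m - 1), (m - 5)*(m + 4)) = m - 5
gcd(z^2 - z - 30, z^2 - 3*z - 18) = z - 6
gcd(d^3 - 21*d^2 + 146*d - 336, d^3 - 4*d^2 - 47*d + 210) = d - 6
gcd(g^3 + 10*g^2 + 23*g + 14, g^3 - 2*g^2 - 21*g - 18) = g + 1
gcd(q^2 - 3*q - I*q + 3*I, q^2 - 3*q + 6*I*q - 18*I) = q - 3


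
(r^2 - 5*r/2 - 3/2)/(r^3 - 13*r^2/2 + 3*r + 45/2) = (2*r + 1)/(2*r^2 - 7*r - 15)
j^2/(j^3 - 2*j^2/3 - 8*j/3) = 3*j/(3*j^2 - 2*j - 8)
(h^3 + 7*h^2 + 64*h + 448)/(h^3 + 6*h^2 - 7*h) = (h^2 + 64)/(h*(h - 1))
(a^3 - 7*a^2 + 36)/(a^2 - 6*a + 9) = (a^2 - 4*a - 12)/(a - 3)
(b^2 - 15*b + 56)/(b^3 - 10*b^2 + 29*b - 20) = (b^2 - 15*b + 56)/(b^3 - 10*b^2 + 29*b - 20)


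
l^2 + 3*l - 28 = (l - 4)*(l + 7)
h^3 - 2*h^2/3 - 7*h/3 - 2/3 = (h - 2)*(h + 1/3)*(h + 1)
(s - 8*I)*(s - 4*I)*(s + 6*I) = s^3 - 6*I*s^2 + 40*s - 192*I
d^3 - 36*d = d*(d - 6)*(d + 6)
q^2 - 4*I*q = q*(q - 4*I)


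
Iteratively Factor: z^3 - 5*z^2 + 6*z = (z - 3)*(z^2 - 2*z) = z*(z - 3)*(z - 2)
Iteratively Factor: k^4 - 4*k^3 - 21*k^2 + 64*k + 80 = (k + 4)*(k^3 - 8*k^2 + 11*k + 20) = (k + 1)*(k + 4)*(k^2 - 9*k + 20) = (k - 4)*(k + 1)*(k + 4)*(k - 5)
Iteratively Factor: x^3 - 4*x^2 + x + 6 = (x - 3)*(x^2 - x - 2) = (x - 3)*(x - 2)*(x + 1)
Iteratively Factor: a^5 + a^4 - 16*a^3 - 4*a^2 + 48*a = (a + 4)*(a^4 - 3*a^3 - 4*a^2 + 12*a) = (a - 2)*(a + 4)*(a^3 - a^2 - 6*a) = a*(a - 2)*(a + 4)*(a^2 - a - 6) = a*(a - 3)*(a - 2)*(a + 4)*(a + 2)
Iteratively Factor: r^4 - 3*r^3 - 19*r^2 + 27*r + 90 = (r + 3)*(r^3 - 6*r^2 - r + 30) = (r + 2)*(r + 3)*(r^2 - 8*r + 15) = (r - 3)*(r + 2)*(r + 3)*(r - 5)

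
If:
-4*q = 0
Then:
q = 0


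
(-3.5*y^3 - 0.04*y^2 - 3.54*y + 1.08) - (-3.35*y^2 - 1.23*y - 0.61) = -3.5*y^3 + 3.31*y^2 - 2.31*y + 1.69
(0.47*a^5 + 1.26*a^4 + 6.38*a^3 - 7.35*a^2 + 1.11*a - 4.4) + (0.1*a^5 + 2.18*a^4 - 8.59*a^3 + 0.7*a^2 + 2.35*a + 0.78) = 0.57*a^5 + 3.44*a^4 - 2.21*a^3 - 6.65*a^2 + 3.46*a - 3.62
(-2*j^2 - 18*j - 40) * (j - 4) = -2*j^3 - 10*j^2 + 32*j + 160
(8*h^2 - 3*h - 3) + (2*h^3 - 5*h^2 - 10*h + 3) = 2*h^3 + 3*h^2 - 13*h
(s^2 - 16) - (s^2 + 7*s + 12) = -7*s - 28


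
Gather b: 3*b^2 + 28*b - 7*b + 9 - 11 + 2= 3*b^2 + 21*b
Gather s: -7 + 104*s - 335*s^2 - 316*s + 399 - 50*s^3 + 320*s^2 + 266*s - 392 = -50*s^3 - 15*s^2 + 54*s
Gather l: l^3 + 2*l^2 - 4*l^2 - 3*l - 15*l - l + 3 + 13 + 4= l^3 - 2*l^2 - 19*l + 20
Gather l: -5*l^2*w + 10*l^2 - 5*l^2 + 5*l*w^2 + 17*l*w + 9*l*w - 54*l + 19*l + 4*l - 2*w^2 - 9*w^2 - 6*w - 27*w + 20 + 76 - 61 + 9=l^2*(5 - 5*w) + l*(5*w^2 + 26*w - 31) - 11*w^2 - 33*w + 44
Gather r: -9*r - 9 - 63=-9*r - 72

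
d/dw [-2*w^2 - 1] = -4*w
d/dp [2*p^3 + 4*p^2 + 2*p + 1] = 6*p^2 + 8*p + 2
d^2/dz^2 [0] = 0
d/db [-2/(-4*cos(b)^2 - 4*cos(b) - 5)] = 8*(sin(b) + sin(2*b))/(4*cos(b) + 2*cos(2*b) + 7)^2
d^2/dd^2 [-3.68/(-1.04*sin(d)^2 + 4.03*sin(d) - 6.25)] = (-15.921152*sin(d)^4 + 46.270848*sin(d)^3 + 59.795216*sin(d)^2 - 185.231696*sin(d) + 71.693024)/(1.04*sin(d)^2 - 4.03*sin(d) + 6.25)^3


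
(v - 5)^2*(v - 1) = v^3 - 11*v^2 + 35*v - 25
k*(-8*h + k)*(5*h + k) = -40*h^2*k - 3*h*k^2 + k^3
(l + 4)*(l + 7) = l^2 + 11*l + 28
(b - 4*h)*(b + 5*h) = b^2 + b*h - 20*h^2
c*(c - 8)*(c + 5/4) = c^3 - 27*c^2/4 - 10*c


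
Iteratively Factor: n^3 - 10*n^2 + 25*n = (n - 5)*(n^2 - 5*n) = n*(n - 5)*(n - 5)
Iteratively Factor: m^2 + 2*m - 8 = (m + 4)*(m - 2)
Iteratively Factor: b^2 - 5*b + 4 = (b - 1)*(b - 4)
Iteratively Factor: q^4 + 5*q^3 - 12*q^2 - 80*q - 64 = (q + 4)*(q^3 + q^2 - 16*q - 16) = (q - 4)*(q + 4)*(q^2 + 5*q + 4) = (q - 4)*(q + 4)^2*(q + 1)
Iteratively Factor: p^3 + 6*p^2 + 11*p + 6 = (p + 2)*(p^2 + 4*p + 3) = (p + 2)*(p + 3)*(p + 1)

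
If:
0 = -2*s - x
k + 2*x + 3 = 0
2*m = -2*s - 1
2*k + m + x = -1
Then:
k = 7/5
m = -8/5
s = 11/10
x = -11/5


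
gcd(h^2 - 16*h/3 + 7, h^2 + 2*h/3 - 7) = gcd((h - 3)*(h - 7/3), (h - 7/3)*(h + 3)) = h - 7/3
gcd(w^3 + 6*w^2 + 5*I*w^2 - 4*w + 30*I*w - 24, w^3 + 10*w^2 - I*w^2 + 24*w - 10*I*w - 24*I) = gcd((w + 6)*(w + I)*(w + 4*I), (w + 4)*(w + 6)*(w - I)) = w + 6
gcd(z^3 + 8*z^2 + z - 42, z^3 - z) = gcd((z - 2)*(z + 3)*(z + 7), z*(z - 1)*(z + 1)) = 1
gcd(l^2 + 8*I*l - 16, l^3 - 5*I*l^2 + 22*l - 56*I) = l + 4*I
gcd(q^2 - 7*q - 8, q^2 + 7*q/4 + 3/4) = q + 1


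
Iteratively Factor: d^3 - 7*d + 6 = (d + 3)*(d^2 - 3*d + 2) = (d - 1)*(d + 3)*(d - 2)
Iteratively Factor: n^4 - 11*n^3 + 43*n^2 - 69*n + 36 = (n - 3)*(n^3 - 8*n^2 + 19*n - 12) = (n - 3)^2*(n^2 - 5*n + 4) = (n - 4)*(n - 3)^2*(n - 1)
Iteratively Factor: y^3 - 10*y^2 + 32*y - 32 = (y - 4)*(y^2 - 6*y + 8) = (y - 4)*(y - 2)*(y - 4)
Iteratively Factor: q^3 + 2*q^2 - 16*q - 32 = (q + 4)*(q^2 - 2*q - 8) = (q + 2)*(q + 4)*(q - 4)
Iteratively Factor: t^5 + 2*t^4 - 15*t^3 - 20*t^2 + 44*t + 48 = (t - 2)*(t^4 + 4*t^3 - 7*t^2 - 34*t - 24) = (t - 3)*(t - 2)*(t^3 + 7*t^2 + 14*t + 8) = (t - 3)*(t - 2)*(t + 1)*(t^2 + 6*t + 8) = (t - 3)*(t - 2)*(t + 1)*(t + 2)*(t + 4)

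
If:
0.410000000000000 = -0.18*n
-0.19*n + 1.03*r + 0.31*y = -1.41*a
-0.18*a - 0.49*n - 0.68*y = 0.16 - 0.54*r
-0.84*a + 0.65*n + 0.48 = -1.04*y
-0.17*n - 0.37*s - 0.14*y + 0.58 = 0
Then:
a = -0.05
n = -2.28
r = -0.63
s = 2.27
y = 0.92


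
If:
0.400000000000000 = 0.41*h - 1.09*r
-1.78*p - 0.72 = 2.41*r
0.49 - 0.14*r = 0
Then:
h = 10.28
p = -5.14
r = 3.50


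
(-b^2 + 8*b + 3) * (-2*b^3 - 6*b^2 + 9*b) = 2*b^5 - 10*b^4 - 63*b^3 + 54*b^2 + 27*b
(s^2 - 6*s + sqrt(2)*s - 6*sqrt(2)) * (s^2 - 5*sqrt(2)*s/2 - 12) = s^4 - 6*s^3 - 3*sqrt(2)*s^3/2 - 17*s^2 + 9*sqrt(2)*s^2 - 12*sqrt(2)*s + 102*s + 72*sqrt(2)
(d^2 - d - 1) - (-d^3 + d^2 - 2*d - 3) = d^3 + d + 2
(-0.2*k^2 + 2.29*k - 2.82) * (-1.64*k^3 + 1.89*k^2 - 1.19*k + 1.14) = 0.328*k^5 - 4.1336*k^4 + 9.1909*k^3 - 8.2829*k^2 + 5.9664*k - 3.2148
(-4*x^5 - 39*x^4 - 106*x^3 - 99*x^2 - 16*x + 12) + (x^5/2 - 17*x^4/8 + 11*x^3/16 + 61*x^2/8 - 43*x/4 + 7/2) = -7*x^5/2 - 329*x^4/8 - 1685*x^3/16 - 731*x^2/8 - 107*x/4 + 31/2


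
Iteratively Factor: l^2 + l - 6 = (l + 3)*(l - 2)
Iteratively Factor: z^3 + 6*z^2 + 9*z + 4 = (z + 1)*(z^2 + 5*z + 4) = (z + 1)^2*(z + 4)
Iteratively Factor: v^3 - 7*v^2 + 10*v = (v - 5)*(v^2 - 2*v) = (v - 5)*(v - 2)*(v)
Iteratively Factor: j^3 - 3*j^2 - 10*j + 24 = (j - 4)*(j^2 + j - 6) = (j - 4)*(j + 3)*(j - 2)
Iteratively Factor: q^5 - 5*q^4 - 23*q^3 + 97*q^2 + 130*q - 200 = (q - 5)*(q^4 - 23*q^2 - 18*q + 40) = (q - 5)^2*(q^3 + 5*q^2 + 2*q - 8) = (q - 5)^2*(q + 4)*(q^2 + q - 2) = (q - 5)^2*(q - 1)*(q + 4)*(q + 2)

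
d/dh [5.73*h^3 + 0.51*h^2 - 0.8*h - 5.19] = 17.19*h^2 + 1.02*h - 0.8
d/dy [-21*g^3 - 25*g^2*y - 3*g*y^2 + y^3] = -25*g^2 - 6*g*y + 3*y^2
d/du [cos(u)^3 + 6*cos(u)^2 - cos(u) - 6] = (-3*cos(u)^2 - 12*cos(u) + 1)*sin(u)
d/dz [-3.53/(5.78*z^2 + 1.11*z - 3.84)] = (40.8068*z + 3.9183)/(5.78*z^2 + 1.11*z - 3.84)^2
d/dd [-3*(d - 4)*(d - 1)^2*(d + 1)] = -12*d^3 + 45*d^2 - 18*d - 15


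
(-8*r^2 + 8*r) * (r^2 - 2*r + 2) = -8*r^4 + 24*r^3 - 32*r^2 + 16*r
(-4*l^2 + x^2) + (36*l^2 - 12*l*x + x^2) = 32*l^2 - 12*l*x + 2*x^2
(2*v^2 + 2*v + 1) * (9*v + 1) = 18*v^3 + 20*v^2 + 11*v + 1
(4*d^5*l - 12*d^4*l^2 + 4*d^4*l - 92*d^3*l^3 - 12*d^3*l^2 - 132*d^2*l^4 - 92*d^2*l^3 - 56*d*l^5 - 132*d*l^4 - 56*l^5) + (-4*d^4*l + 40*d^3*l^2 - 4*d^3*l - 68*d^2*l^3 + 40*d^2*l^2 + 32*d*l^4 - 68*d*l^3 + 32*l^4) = 4*d^5*l - 12*d^4*l^2 - 92*d^3*l^3 + 28*d^3*l^2 - 4*d^3*l - 132*d^2*l^4 - 160*d^2*l^3 + 40*d^2*l^2 - 56*d*l^5 - 100*d*l^4 - 68*d*l^3 - 56*l^5 + 32*l^4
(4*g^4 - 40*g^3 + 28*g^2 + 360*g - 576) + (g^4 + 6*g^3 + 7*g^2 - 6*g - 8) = 5*g^4 - 34*g^3 + 35*g^2 + 354*g - 584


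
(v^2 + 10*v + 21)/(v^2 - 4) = (v^2 + 10*v + 21)/(v^2 - 4)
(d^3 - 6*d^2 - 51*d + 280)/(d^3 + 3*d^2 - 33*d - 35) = (d - 8)/(d + 1)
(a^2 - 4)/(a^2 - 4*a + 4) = (a + 2)/(a - 2)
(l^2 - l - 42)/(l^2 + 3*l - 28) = (l^2 - l - 42)/(l^2 + 3*l - 28)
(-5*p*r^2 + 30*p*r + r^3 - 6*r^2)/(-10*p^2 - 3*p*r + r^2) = r*(r - 6)/(2*p + r)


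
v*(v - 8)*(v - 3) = v^3 - 11*v^2 + 24*v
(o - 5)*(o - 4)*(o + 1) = o^3 - 8*o^2 + 11*o + 20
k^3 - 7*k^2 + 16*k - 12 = (k - 3)*(k - 2)^2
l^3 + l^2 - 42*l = l*(l - 6)*(l + 7)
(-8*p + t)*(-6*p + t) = 48*p^2 - 14*p*t + t^2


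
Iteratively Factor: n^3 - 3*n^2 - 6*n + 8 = (n - 4)*(n^2 + n - 2) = (n - 4)*(n + 2)*(n - 1)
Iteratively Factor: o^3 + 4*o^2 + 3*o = (o)*(o^2 + 4*o + 3) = o*(o + 3)*(o + 1)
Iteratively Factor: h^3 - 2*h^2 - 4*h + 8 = (h - 2)*(h^2 - 4) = (h - 2)^2*(h + 2)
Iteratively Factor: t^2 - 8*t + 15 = (t - 5)*(t - 3)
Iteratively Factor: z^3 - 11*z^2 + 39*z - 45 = (z - 3)*(z^2 - 8*z + 15) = (z - 5)*(z - 3)*(z - 3)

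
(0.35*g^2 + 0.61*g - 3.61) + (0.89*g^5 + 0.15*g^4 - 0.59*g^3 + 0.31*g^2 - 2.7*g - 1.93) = 0.89*g^5 + 0.15*g^4 - 0.59*g^3 + 0.66*g^2 - 2.09*g - 5.54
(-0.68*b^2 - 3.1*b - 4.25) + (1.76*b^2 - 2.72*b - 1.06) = 1.08*b^2 - 5.82*b - 5.31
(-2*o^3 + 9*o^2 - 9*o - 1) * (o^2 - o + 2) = -2*o^5 + 11*o^4 - 22*o^3 + 26*o^2 - 17*o - 2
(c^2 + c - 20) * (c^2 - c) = c^4 - 21*c^2 + 20*c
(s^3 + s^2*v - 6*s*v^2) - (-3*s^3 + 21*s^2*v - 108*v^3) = 4*s^3 - 20*s^2*v - 6*s*v^2 + 108*v^3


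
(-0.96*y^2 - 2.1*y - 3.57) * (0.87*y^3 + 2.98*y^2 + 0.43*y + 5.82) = -0.8352*y^5 - 4.6878*y^4 - 9.7767*y^3 - 17.1288*y^2 - 13.7571*y - 20.7774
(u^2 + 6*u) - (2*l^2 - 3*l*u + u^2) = -2*l^2 + 3*l*u + 6*u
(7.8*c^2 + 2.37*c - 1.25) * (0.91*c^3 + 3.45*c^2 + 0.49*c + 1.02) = 7.098*c^5 + 29.0667*c^4 + 10.861*c^3 + 4.8048*c^2 + 1.8049*c - 1.275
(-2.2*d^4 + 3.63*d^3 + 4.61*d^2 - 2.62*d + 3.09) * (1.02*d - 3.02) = -2.244*d^5 + 10.3466*d^4 - 6.2604*d^3 - 16.5946*d^2 + 11.0642*d - 9.3318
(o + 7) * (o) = o^2 + 7*o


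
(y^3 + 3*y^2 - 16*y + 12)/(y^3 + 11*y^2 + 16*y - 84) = (y - 1)/(y + 7)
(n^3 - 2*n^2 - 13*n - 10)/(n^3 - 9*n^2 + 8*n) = (n^3 - 2*n^2 - 13*n - 10)/(n*(n^2 - 9*n + 8))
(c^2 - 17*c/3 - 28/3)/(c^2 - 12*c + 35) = (c + 4/3)/(c - 5)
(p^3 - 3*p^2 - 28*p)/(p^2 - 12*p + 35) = p*(p + 4)/(p - 5)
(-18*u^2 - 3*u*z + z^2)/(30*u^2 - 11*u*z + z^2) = (3*u + z)/(-5*u + z)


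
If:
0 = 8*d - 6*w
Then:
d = 3*w/4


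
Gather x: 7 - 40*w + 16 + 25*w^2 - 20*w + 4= 25*w^2 - 60*w + 27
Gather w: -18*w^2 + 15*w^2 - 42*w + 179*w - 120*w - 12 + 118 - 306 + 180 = -3*w^2 + 17*w - 20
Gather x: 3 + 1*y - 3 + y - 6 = 2*y - 6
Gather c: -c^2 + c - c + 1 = 1 - c^2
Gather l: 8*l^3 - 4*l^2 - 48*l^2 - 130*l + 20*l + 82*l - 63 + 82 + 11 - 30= 8*l^3 - 52*l^2 - 28*l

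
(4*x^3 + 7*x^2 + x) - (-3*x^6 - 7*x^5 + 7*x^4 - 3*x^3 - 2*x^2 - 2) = 3*x^6 + 7*x^5 - 7*x^4 + 7*x^3 + 9*x^2 + x + 2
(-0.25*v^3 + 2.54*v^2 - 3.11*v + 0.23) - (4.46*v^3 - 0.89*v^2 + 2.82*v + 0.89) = -4.71*v^3 + 3.43*v^2 - 5.93*v - 0.66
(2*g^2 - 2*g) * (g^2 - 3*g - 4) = 2*g^4 - 8*g^3 - 2*g^2 + 8*g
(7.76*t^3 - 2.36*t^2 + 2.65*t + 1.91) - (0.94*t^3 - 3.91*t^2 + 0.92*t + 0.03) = 6.82*t^3 + 1.55*t^2 + 1.73*t + 1.88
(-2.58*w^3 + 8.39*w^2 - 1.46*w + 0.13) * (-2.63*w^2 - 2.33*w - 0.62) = 6.7854*w^5 - 16.0543*w^4 - 14.1093*w^3 - 2.1419*w^2 + 0.6023*w - 0.0806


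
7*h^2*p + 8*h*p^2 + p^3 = p*(h + p)*(7*h + p)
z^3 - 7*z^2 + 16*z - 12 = (z - 3)*(z - 2)^2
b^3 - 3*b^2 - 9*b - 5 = (b - 5)*(b + 1)^2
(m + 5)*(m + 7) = m^2 + 12*m + 35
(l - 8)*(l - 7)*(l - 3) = l^3 - 18*l^2 + 101*l - 168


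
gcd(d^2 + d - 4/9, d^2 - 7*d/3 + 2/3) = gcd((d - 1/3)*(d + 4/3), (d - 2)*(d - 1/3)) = d - 1/3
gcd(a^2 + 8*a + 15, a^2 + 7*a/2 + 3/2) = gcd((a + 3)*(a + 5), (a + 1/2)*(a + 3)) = a + 3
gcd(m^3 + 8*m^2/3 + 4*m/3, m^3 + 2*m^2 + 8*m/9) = m^2 + 2*m/3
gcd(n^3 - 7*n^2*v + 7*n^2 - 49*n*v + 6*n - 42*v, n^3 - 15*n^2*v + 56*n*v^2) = -n + 7*v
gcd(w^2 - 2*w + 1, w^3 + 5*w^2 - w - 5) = w - 1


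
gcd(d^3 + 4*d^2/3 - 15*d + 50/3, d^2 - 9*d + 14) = d - 2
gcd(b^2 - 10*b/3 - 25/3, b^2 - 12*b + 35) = b - 5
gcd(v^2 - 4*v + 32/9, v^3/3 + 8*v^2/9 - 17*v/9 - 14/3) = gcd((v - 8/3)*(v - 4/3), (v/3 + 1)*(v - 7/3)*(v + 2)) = 1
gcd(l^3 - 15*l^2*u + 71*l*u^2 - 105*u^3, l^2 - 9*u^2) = -l + 3*u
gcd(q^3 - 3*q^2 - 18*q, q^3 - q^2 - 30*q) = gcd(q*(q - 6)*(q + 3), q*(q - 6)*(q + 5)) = q^2 - 6*q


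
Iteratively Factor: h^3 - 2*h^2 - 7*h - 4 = (h + 1)*(h^2 - 3*h - 4) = (h + 1)^2*(h - 4)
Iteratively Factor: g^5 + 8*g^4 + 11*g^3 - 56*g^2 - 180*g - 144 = (g + 2)*(g^4 + 6*g^3 - g^2 - 54*g - 72) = (g + 2)*(g + 3)*(g^3 + 3*g^2 - 10*g - 24) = (g - 3)*(g + 2)*(g + 3)*(g^2 + 6*g + 8) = (g - 3)*(g + 2)*(g + 3)*(g + 4)*(g + 2)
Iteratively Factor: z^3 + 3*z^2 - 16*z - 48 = (z + 3)*(z^2 - 16) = (z + 3)*(z + 4)*(z - 4)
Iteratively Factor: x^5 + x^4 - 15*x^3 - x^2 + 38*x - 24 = (x - 1)*(x^4 + 2*x^3 - 13*x^2 - 14*x + 24) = (x - 1)*(x + 4)*(x^3 - 2*x^2 - 5*x + 6) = (x - 3)*(x - 1)*(x + 4)*(x^2 + x - 2) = (x - 3)*(x - 1)^2*(x + 4)*(x + 2)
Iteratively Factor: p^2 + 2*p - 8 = (p + 4)*(p - 2)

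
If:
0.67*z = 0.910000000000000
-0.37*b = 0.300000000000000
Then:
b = -0.81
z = 1.36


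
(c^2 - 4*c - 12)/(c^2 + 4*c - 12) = (c^2 - 4*c - 12)/(c^2 + 4*c - 12)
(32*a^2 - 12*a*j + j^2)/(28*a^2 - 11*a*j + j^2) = (8*a - j)/(7*a - j)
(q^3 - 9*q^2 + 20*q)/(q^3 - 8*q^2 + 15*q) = (q - 4)/(q - 3)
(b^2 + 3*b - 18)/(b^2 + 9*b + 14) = (b^2 + 3*b - 18)/(b^2 + 9*b + 14)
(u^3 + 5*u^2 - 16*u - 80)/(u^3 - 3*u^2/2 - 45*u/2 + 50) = 2*(u + 4)/(2*u - 5)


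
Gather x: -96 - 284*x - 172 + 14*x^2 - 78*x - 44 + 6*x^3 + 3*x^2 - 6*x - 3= 6*x^3 + 17*x^2 - 368*x - 315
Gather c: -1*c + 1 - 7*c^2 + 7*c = -7*c^2 + 6*c + 1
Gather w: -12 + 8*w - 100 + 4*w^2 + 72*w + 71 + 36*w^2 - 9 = 40*w^2 + 80*w - 50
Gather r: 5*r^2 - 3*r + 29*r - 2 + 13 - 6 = 5*r^2 + 26*r + 5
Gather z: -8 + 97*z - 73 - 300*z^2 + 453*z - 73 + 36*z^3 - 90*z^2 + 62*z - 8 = 36*z^3 - 390*z^2 + 612*z - 162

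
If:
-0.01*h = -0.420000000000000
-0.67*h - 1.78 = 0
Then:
No Solution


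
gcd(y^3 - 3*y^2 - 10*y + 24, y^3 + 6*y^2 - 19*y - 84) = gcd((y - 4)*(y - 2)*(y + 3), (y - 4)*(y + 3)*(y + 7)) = y^2 - y - 12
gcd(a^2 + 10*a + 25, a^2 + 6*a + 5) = a + 5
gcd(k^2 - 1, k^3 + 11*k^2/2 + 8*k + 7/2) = k + 1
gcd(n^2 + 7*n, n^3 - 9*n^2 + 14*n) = n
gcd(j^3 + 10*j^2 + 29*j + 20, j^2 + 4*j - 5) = j + 5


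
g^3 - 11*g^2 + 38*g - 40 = (g - 5)*(g - 4)*(g - 2)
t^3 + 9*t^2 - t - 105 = (t - 3)*(t + 5)*(t + 7)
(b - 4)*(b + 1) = b^2 - 3*b - 4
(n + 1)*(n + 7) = n^2 + 8*n + 7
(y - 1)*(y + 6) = y^2 + 5*y - 6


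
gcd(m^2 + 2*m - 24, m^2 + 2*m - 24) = m^2 + 2*m - 24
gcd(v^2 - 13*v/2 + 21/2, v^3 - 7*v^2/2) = v - 7/2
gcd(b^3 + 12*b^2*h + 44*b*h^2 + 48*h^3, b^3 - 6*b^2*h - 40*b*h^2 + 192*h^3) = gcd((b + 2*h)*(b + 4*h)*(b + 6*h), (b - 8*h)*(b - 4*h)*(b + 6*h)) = b + 6*h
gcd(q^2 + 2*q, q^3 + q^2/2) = q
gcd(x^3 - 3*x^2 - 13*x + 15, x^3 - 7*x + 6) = x^2 + 2*x - 3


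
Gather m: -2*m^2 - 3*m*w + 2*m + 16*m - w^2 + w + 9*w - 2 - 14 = -2*m^2 + m*(18 - 3*w) - w^2 + 10*w - 16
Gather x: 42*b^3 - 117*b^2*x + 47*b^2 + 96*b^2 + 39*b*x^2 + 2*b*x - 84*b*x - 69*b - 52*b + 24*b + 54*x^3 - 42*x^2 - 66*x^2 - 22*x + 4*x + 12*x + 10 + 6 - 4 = 42*b^3 + 143*b^2 - 97*b + 54*x^3 + x^2*(39*b - 108) + x*(-117*b^2 - 82*b - 6) + 12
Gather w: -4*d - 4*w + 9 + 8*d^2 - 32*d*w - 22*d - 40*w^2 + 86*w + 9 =8*d^2 - 26*d - 40*w^2 + w*(82 - 32*d) + 18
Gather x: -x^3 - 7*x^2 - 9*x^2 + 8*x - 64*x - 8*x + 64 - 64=-x^3 - 16*x^2 - 64*x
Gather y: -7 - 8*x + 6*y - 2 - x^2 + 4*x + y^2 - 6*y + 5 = -x^2 - 4*x + y^2 - 4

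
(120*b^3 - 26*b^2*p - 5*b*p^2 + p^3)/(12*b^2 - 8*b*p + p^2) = (-20*b^2 + b*p + p^2)/(-2*b + p)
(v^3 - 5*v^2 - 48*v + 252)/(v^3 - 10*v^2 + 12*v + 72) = (v + 7)/(v + 2)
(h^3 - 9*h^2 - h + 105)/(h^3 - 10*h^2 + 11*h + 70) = (h + 3)/(h + 2)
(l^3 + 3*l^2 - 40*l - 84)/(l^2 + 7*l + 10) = (l^2 + l - 42)/(l + 5)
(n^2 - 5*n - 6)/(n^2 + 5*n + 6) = (n^2 - 5*n - 6)/(n^2 + 5*n + 6)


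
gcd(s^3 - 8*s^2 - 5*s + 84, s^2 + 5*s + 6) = s + 3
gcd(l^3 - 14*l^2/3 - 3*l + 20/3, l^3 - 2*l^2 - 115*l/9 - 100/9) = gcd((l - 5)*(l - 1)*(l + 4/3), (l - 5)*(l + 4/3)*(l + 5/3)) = l^2 - 11*l/3 - 20/3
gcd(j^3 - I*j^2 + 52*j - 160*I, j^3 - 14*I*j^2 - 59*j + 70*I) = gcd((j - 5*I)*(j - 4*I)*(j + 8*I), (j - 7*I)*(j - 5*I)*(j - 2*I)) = j - 5*I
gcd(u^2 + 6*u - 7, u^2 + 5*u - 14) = u + 7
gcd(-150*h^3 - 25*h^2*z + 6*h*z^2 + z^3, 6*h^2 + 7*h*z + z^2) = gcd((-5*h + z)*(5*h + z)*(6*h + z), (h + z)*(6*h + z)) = 6*h + z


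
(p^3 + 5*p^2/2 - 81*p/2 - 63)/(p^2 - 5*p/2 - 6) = (p^2 + p - 42)/(p - 4)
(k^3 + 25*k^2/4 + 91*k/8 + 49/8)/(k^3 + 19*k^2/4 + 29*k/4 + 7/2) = (k + 7/2)/(k + 2)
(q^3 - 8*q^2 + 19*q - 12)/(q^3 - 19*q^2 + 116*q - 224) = (q^2 - 4*q + 3)/(q^2 - 15*q + 56)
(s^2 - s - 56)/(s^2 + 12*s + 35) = (s - 8)/(s + 5)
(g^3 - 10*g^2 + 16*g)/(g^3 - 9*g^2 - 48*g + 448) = g*(g - 2)/(g^2 - g - 56)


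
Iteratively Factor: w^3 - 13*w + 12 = (w - 3)*(w^2 + 3*w - 4) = (w - 3)*(w + 4)*(w - 1)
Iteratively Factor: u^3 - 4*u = (u)*(u^2 - 4) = u*(u - 2)*(u + 2)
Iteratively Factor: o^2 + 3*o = (o + 3)*(o)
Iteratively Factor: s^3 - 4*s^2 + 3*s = (s - 3)*(s^2 - s) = s*(s - 3)*(s - 1)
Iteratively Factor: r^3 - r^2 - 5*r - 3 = (r - 3)*(r^2 + 2*r + 1) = (r - 3)*(r + 1)*(r + 1)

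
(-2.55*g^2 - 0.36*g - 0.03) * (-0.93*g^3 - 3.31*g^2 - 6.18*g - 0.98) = 2.3715*g^5 + 8.7753*g^4 + 16.9785*g^3 + 4.8231*g^2 + 0.5382*g + 0.0294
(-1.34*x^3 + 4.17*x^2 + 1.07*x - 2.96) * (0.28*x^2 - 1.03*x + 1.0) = -0.3752*x^5 + 2.5478*x^4 - 5.3355*x^3 + 2.2391*x^2 + 4.1188*x - 2.96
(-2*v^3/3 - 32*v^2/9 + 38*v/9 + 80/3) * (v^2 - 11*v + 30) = -2*v^5/3 + 34*v^4/9 + 70*v^3/3 - 1138*v^2/9 - 500*v/3 + 800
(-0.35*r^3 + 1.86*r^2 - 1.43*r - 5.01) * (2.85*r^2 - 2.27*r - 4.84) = -0.9975*r^5 + 6.0955*r^4 - 6.6037*r^3 - 20.0348*r^2 + 18.2939*r + 24.2484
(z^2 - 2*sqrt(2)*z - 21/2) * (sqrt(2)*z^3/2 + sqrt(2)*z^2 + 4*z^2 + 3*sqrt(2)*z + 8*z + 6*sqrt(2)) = sqrt(2)*z^5/2 + sqrt(2)*z^4 + 2*z^4 - 41*sqrt(2)*z^3/4 + 4*z^3 - 54*z^2 - 41*sqrt(2)*z^2/2 - 108*z - 63*sqrt(2)*z/2 - 63*sqrt(2)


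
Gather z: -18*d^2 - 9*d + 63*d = -18*d^2 + 54*d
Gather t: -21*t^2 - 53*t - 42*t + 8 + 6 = -21*t^2 - 95*t + 14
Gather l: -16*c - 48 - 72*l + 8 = -16*c - 72*l - 40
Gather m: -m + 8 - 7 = 1 - m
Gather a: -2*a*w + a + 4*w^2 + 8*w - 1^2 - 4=a*(1 - 2*w) + 4*w^2 + 8*w - 5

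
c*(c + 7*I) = c^2 + 7*I*c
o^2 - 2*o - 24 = (o - 6)*(o + 4)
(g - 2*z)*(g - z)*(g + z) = g^3 - 2*g^2*z - g*z^2 + 2*z^3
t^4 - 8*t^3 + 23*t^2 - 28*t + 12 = (t - 3)*(t - 2)^2*(t - 1)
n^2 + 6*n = n*(n + 6)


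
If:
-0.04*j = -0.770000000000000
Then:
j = 19.25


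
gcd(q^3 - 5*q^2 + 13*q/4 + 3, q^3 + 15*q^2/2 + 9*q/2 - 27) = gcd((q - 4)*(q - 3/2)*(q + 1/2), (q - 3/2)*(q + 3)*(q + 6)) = q - 3/2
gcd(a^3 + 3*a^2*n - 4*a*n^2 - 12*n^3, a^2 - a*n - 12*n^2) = a + 3*n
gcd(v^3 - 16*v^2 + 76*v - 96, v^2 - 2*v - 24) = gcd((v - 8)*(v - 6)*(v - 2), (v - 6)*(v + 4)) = v - 6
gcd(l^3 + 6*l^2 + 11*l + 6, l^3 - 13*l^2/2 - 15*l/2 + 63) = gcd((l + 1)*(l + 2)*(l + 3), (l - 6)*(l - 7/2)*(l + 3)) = l + 3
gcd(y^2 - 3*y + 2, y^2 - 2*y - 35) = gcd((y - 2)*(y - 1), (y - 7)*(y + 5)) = 1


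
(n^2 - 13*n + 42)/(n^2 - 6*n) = (n - 7)/n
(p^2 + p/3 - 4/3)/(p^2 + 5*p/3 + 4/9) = 3*(p - 1)/(3*p + 1)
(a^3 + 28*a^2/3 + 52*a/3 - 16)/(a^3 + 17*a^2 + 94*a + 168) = (a - 2/3)/(a + 7)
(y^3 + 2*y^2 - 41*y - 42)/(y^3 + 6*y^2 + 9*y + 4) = (y^2 + y - 42)/(y^2 + 5*y + 4)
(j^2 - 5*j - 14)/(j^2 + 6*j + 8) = (j - 7)/(j + 4)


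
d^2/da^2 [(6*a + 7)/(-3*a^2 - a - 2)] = 2*(27*(2*a + 1)*(3*a^2 + a + 2) - (6*a + 1)^2*(6*a + 7))/(3*a^2 + a + 2)^3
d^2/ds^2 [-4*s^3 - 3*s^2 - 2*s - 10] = -24*s - 6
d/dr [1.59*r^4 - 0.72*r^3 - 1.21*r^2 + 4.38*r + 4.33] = 6.36*r^3 - 2.16*r^2 - 2.42*r + 4.38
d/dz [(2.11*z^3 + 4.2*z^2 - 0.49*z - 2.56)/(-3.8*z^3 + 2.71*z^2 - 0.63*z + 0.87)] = (-3.5527136788005e-15*z^5 + 21.6781*z^4 - 6.3826*z^3 - 24.995*z^2 + 21.1832*z - 2.0391)/(14.44*z^6 - 20.596*z^5 + 12.1321*z^4 - 10.0266*z^3 + 5.1123*z^2 - 1.0962*z + 0.7569)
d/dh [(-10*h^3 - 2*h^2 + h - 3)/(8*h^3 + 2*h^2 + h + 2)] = (-4*h^4 - 36*h^3 + 8*h^2 + 4*h + 5)/(64*h^6 + 32*h^5 + 20*h^4 + 36*h^3 + 9*h^2 + 4*h + 4)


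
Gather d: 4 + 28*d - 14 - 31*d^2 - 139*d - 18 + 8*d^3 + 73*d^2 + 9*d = 8*d^3 + 42*d^2 - 102*d - 28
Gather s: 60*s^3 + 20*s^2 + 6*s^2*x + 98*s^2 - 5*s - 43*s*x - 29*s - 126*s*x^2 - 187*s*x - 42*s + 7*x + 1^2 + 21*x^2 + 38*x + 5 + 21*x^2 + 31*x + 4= 60*s^3 + s^2*(6*x + 118) + s*(-126*x^2 - 230*x - 76) + 42*x^2 + 76*x + 10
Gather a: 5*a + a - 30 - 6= 6*a - 36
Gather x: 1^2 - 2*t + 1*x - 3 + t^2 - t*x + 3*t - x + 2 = t^2 - t*x + t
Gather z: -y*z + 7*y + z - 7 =7*y + z*(1 - y) - 7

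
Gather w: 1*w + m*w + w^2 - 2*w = w^2 + w*(m - 1)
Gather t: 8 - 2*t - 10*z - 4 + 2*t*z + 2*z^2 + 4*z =t*(2*z - 2) + 2*z^2 - 6*z + 4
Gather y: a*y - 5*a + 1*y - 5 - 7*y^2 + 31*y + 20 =-5*a - 7*y^2 + y*(a + 32) + 15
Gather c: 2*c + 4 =2*c + 4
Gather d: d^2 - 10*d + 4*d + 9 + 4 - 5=d^2 - 6*d + 8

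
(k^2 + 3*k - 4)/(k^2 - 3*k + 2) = (k + 4)/(k - 2)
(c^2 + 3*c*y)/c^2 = (c + 3*y)/c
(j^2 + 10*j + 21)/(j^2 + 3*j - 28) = (j + 3)/(j - 4)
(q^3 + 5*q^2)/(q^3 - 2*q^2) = (q + 5)/(q - 2)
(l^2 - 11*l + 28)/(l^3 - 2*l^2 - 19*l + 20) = (l^2 - 11*l + 28)/(l^3 - 2*l^2 - 19*l + 20)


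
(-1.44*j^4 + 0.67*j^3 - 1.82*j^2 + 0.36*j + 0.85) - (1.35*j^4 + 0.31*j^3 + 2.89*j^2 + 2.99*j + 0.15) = -2.79*j^4 + 0.36*j^3 - 4.71*j^2 - 2.63*j + 0.7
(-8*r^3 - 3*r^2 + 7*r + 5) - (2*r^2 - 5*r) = -8*r^3 - 5*r^2 + 12*r + 5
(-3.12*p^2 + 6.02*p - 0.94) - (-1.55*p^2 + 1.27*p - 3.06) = -1.57*p^2 + 4.75*p + 2.12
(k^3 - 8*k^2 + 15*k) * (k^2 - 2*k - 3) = k^5 - 10*k^4 + 28*k^3 - 6*k^2 - 45*k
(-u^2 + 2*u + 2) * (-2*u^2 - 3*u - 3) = 2*u^4 - u^3 - 7*u^2 - 12*u - 6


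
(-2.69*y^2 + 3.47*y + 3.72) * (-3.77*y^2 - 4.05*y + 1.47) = 10.1413*y^4 - 2.1874*y^3 - 32.0322*y^2 - 9.9651*y + 5.4684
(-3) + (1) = -2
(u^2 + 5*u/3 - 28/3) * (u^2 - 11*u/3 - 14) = u^4 - 2*u^3 - 265*u^2/9 + 98*u/9 + 392/3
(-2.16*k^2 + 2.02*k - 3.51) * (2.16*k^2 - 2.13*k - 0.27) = -4.6656*k^4 + 8.964*k^3 - 11.301*k^2 + 6.9309*k + 0.9477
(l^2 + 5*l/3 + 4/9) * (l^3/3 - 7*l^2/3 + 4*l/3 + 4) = l^5/3 - 16*l^4/9 - 65*l^3/27 + 140*l^2/27 + 196*l/27 + 16/9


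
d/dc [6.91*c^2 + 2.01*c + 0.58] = 13.82*c + 2.01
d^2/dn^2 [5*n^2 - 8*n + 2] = 10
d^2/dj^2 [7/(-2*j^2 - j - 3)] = 14*(4*j^2 + 2*j - (4*j + 1)^2 + 6)/(2*j^2 + j + 3)^3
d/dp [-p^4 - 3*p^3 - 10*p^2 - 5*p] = -4*p^3 - 9*p^2 - 20*p - 5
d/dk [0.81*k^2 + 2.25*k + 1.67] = 1.62*k + 2.25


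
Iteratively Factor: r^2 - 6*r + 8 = (r - 2)*(r - 4)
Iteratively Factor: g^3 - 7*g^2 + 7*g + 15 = (g - 5)*(g^2 - 2*g - 3) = (g - 5)*(g - 3)*(g + 1)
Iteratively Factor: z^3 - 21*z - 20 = (z + 4)*(z^2 - 4*z - 5) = (z + 1)*(z + 4)*(z - 5)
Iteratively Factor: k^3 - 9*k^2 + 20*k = (k - 4)*(k^2 - 5*k) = (k - 5)*(k - 4)*(k)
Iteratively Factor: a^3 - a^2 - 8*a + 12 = (a - 2)*(a^2 + a - 6) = (a - 2)^2*(a + 3)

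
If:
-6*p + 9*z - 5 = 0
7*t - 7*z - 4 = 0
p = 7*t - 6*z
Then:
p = 41/3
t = 215/21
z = 29/3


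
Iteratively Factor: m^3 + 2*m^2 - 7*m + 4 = (m - 1)*(m^2 + 3*m - 4) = (m - 1)^2*(m + 4)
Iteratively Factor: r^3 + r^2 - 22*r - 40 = (r + 2)*(r^2 - r - 20) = (r + 2)*(r + 4)*(r - 5)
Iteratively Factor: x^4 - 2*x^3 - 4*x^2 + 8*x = (x - 2)*(x^3 - 4*x) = (x - 2)*(x + 2)*(x^2 - 2*x) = (x - 2)^2*(x + 2)*(x)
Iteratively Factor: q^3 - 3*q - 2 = (q - 2)*(q^2 + 2*q + 1) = (q - 2)*(q + 1)*(q + 1)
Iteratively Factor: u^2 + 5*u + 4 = (u + 1)*(u + 4)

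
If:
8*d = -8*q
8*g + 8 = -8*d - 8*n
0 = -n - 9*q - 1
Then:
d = -q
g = 10*q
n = -9*q - 1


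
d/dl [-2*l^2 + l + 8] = 1 - 4*l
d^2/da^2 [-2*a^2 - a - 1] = -4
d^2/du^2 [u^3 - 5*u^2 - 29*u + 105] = 6*u - 10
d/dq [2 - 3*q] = -3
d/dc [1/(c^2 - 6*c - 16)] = 2*(3 - c)/(-c^2 + 6*c + 16)^2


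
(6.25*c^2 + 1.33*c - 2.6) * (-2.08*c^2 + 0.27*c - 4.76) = -13.0*c^4 - 1.0789*c^3 - 23.9829*c^2 - 7.0328*c + 12.376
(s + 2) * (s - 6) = s^2 - 4*s - 12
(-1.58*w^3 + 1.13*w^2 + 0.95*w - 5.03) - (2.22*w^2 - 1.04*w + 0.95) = -1.58*w^3 - 1.09*w^2 + 1.99*w - 5.98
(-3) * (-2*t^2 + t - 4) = 6*t^2 - 3*t + 12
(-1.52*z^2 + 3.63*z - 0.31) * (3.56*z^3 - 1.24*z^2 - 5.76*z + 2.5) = -5.4112*z^5 + 14.8076*z^4 + 3.1504*z^3 - 24.3244*z^2 + 10.8606*z - 0.775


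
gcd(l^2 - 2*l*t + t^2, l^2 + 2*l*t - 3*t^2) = -l + t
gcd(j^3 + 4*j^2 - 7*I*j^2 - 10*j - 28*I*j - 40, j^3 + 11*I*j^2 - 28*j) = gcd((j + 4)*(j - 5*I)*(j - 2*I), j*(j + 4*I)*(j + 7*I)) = 1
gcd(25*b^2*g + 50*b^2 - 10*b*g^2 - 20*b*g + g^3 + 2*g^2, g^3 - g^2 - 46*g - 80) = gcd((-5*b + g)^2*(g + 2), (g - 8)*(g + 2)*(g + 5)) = g + 2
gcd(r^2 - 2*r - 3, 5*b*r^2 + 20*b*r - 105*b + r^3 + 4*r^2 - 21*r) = r - 3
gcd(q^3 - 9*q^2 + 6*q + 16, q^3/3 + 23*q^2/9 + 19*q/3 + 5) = 1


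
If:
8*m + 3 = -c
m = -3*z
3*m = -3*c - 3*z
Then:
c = 3/11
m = -9/22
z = 3/22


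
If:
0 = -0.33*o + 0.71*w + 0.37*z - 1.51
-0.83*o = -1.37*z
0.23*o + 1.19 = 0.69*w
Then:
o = 2.18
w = 2.45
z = 1.32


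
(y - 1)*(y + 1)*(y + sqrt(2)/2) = y^3 + sqrt(2)*y^2/2 - y - sqrt(2)/2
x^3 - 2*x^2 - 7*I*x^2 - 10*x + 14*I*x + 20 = (x - 2)*(x - 5*I)*(x - 2*I)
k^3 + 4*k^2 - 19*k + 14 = (k - 2)*(k - 1)*(k + 7)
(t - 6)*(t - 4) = t^2 - 10*t + 24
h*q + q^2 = q*(h + q)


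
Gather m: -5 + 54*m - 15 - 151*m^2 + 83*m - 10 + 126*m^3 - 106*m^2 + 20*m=126*m^3 - 257*m^2 + 157*m - 30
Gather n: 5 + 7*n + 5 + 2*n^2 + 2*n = 2*n^2 + 9*n + 10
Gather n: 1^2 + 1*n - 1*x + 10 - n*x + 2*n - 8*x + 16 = n*(3 - x) - 9*x + 27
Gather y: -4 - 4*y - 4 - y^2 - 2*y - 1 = -y^2 - 6*y - 9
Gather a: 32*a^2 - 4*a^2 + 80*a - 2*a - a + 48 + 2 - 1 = 28*a^2 + 77*a + 49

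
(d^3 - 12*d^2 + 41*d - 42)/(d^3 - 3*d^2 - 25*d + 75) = (d^2 - 9*d + 14)/(d^2 - 25)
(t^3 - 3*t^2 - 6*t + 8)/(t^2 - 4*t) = t + 1 - 2/t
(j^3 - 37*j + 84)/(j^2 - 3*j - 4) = (j^2 + 4*j - 21)/(j + 1)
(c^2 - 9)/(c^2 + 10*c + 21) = (c - 3)/(c + 7)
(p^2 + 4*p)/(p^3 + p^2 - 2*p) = (p + 4)/(p^2 + p - 2)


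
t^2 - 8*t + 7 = (t - 7)*(t - 1)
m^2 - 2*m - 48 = (m - 8)*(m + 6)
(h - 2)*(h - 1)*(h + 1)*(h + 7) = h^4 + 5*h^3 - 15*h^2 - 5*h + 14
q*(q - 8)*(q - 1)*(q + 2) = q^4 - 7*q^3 - 10*q^2 + 16*q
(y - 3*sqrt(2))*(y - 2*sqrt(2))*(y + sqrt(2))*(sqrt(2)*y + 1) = sqrt(2)*y^4 - 7*y^3 - 2*sqrt(2)*y^2 + 26*y + 12*sqrt(2)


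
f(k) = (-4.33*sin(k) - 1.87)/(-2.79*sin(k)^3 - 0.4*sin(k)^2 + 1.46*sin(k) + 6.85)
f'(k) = (-4.33*sin(k) - 1.87)*(8.37*sin(k)^2*cos(k) + 0.8*sin(k)*cos(k) - 1.46*cos(k))/(-2.79*sin(k)^3 - 0.4*sin(k)^2 + 1.46*sin(k) + 6.85)^2 - 4.33*cos(k)/(-2.79*sin(k)^3 - 0.4*sin(k)^2 + 1.46*sin(k) + 6.85)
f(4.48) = 0.31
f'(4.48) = 0.08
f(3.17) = -0.26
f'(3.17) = 0.58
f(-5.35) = -0.85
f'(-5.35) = -0.77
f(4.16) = 0.26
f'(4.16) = 0.25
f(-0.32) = -0.08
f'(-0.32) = -0.63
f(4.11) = 0.24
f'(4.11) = 0.28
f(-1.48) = 0.31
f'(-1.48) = -0.03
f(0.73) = -0.70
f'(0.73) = -0.69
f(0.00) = -0.27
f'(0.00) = -0.57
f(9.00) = -0.51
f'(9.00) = 0.57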